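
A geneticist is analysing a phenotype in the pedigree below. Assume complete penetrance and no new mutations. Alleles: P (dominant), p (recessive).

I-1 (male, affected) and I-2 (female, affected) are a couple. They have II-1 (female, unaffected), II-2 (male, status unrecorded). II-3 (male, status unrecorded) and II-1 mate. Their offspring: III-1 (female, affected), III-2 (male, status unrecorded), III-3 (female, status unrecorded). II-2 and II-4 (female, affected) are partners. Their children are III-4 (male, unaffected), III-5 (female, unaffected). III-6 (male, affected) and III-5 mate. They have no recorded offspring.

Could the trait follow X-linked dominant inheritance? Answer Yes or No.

No

Under X-linked dominant, II-1 (unaffected, female) cannot arise from I-1 (affected) × I-2 (affected).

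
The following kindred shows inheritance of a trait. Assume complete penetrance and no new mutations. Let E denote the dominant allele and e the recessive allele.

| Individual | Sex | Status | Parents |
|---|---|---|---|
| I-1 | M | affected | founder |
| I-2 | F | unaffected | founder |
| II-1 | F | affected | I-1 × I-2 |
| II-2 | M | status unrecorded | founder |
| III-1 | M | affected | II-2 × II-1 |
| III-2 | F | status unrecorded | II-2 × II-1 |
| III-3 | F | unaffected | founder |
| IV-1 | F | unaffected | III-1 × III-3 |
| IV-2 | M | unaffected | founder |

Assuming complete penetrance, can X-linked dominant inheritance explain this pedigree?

Under X-linked dominant, IV-1 (unaffected, female) cannot arise from III-1 (affected) × III-3 (unaffected).

No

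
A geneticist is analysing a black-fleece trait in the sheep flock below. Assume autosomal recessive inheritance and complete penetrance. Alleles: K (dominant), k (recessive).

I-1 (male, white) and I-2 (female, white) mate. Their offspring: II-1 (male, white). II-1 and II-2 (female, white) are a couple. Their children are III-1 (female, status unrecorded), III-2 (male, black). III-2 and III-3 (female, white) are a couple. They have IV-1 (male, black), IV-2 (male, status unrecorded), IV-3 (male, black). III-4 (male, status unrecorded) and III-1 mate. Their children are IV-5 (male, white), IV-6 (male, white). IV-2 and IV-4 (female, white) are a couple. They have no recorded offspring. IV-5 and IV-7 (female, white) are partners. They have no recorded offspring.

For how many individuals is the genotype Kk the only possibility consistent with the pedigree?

Obligate heterozygotes: II-1 is white so carries K and passed k to III-2 (kk), so II-1 is Kk; II-2 is white so carries K and passed k to III-2 (kk), so II-2 is Kk; III-3 is white so carries K and passed k to IV-1 (kk), so III-3 is Kk.
Every other individual is either homozygous by phenotype or has at least one consistent homozygous assignment, so the count is 3.

3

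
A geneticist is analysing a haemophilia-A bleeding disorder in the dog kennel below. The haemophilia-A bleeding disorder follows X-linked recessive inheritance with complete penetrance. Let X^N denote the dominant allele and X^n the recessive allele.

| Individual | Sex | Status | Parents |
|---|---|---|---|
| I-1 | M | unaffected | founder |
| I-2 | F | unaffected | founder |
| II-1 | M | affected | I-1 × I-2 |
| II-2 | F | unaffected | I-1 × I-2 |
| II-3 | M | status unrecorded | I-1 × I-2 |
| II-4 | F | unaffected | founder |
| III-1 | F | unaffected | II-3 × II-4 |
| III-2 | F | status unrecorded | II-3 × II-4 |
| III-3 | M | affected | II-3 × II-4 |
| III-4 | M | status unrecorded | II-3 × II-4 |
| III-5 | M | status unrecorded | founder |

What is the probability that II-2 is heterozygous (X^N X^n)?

I-1 is unaffected, so I-1 is X^N Y.
I-2 is unaffected so carries N and passed n to II-1 (X^n Y), so I-2 is X^N X^n.
Their cross gives offspring ratios 1/2 X^N X^N : 1/2 X^N X^n. Conditioning on II-2 being unaffected, P(X^N X^n) = 1/2 / 1 = 1/2.

1/2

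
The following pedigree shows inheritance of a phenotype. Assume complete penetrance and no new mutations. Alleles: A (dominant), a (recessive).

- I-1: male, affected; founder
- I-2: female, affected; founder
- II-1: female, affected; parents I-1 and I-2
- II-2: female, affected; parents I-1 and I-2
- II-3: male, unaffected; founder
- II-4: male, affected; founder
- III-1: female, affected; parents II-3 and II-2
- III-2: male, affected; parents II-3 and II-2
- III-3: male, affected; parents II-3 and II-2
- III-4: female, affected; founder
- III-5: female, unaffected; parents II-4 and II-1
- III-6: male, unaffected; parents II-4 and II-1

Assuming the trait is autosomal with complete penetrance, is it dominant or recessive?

II-4 and II-1 are both affected yet have an unaffected child III-5. Under a recessive model two affected parents are homozygous and every child would be affected, so the trait cannot be recessive.

dominant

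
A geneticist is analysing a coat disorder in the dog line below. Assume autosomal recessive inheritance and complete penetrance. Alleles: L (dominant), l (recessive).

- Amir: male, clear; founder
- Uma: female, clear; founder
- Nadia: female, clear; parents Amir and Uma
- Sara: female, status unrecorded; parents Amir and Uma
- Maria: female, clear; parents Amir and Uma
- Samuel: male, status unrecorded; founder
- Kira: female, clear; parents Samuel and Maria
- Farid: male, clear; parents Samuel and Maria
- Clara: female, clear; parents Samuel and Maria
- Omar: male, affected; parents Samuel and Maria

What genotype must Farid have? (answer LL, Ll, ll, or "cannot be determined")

cannot be determined

Farid's phenotype allows LL or Ll, and no parent or child forces a single allele at both positions; consistent genotype assignments exist with Farid as LL or Ll.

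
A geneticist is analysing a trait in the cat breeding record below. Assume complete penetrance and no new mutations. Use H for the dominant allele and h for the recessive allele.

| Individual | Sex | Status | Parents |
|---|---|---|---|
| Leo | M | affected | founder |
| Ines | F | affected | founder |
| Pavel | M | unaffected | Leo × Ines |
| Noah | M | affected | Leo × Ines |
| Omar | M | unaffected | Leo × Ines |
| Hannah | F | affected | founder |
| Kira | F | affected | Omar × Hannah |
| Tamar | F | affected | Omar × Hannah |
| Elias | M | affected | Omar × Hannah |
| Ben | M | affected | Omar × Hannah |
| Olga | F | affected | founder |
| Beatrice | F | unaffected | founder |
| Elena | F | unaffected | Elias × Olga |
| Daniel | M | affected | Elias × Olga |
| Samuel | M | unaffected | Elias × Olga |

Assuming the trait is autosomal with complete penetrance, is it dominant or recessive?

dominant

Leo and Ines are both affected yet have an unaffected child Pavel. Under a recessive model two affected parents are homozygous and every child would be affected, so the trait cannot be recessive.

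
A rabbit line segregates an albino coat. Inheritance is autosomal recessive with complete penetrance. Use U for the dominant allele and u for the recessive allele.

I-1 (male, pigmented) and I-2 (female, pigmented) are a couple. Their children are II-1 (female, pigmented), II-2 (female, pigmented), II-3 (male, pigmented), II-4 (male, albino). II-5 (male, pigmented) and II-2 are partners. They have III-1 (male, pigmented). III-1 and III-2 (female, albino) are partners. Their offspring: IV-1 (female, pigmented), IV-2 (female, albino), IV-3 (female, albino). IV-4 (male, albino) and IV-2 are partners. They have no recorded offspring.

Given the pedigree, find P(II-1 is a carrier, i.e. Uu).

I-1 is pigmented so carries U and passed u to II-4 (uu), so I-1 is Uu.
I-2 is pigmented so carries U and passed u to II-4 (uu), so I-2 is Uu.
Their cross gives offspring ratios 1/4 UU : 1/2 Uu : 1/4 uu. Conditioning on II-1 being pigmented, P(Uu) = 1/2 / 3/4 = 2/3.

2/3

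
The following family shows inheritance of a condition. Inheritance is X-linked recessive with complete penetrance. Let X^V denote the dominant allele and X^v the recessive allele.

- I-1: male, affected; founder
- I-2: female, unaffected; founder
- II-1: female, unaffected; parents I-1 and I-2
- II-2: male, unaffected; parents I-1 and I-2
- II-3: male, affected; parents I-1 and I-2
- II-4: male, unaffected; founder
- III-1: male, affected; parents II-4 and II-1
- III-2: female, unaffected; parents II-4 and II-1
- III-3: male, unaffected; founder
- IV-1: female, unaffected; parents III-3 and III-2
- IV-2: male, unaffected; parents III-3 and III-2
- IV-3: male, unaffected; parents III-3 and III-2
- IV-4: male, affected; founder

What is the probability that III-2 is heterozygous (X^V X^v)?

1/5

II-4 is unaffected, so II-4 is X^V Y.
II-1 is unaffected so carries V and received v from I-1 (X^v Y), so II-1 is X^V X^v.
Their cross gives offspring ratios 1/2 X^V X^V : 1/2 X^V X^v. Conditioning on III-2 being unaffected, P(X^V X^v) = 1/2 / 1 = 1/2 before taking III-2's own offspring into account.
III-3 is unaffected, so III-3 is X^V Y.
Now use III-2's offspring. Probability of each recorded status — unaffected son IV-2: 1/2 if III-2 is X^V X^v, 1 if X^V X^V; unaffected son IV-3: 1/2 if III-2 is X^V X^v, 1 if X^V X^V. (IV-1: equally likely either way, so uninformative.)
Bayes: P(X^V X^v) = 1/2·1/4 / (1/2·1/4 + 1/2·1) = 1/5.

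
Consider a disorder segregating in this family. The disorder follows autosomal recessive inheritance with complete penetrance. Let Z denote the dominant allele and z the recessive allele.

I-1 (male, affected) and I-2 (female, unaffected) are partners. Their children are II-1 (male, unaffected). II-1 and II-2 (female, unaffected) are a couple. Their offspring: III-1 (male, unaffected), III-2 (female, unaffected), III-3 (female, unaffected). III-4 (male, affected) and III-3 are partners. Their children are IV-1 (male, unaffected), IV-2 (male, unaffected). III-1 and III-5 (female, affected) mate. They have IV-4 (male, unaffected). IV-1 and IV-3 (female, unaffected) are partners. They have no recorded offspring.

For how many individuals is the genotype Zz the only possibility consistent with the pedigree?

Obligate heterozygotes: II-1 is unaffected so carries Z and received z from I-1 (zz), so II-1 is Zz; IV-1 is unaffected so carries Z and received z from III-4 (zz), so IV-1 is Zz; IV-2 is unaffected so carries Z and received z from III-4 (zz), so IV-2 is Zz; IV-4 is unaffected so carries Z and received z from III-5 (zz), so IV-4 is Zz.
Every other individual is either homozygous by phenotype or has at least one consistent homozygous assignment, so the count is 4.

4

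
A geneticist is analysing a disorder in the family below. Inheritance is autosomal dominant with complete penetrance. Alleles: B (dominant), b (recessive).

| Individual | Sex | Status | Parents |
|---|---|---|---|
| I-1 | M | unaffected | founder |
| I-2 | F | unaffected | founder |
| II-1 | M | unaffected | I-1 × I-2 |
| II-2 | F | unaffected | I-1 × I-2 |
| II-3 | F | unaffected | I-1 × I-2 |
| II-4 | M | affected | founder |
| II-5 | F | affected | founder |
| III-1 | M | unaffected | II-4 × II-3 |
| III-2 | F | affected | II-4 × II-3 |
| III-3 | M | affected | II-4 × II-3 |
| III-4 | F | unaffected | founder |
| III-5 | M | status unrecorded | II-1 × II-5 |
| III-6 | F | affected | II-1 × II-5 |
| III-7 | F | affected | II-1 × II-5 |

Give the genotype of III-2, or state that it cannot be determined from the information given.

Bb

From phenotype alone, III-2 is BB or Bb.
III-2 is affected so carries B and received b from II-3 (bb), so III-2 is Bb.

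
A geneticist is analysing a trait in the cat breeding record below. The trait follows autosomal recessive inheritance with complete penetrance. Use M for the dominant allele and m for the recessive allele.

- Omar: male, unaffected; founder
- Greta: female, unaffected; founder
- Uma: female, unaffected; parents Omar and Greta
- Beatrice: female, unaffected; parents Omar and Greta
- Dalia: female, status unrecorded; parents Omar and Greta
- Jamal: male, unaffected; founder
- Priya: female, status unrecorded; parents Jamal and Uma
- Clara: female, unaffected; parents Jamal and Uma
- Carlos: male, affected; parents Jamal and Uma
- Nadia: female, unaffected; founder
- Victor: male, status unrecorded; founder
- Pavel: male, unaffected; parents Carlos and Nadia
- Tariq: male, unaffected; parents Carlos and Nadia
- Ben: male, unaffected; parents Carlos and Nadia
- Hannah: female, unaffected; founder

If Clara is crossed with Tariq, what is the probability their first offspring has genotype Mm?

1/2

Jamal is unaffected so carries M and passed m to Carlos (mm), so Jamal is Mm.
Uma is unaffected so carries M and passed m to Carlos (mm), so Uma is Mm.
Clara is an unaffected offspring of Jamal (Mm) × Uma (Mm), whose cross gives 1/4 MM : 1/2 Mm : 1/4 mm; conditioning on being unaffected, Clara is MM with probability 1/3, Mm with probability 2/3.
Tariq is unaffected so carries M and received m from Carlos (mm), so Tariq is Mm.
Summing over parental genotype combinations, P(offspring has genotype Mm) = 1/3·1/2 + 2/3·1/2 = 1/2.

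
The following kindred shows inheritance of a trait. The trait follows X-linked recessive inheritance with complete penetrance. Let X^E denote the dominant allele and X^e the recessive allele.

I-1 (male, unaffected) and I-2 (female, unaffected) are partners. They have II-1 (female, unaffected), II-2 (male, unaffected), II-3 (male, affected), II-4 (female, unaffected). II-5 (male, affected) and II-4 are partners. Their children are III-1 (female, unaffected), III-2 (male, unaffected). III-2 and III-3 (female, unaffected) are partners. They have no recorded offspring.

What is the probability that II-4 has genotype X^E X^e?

1/5

I-1 is unaffected, so I-1 is X^E Y.
I-2 is unaffected so carries E and passed e to II-3 (X^e Y), so I-2 is X^E X^e.
Their cross gives offspring ratios 1/2 X^E X^E : 1/2 X^E X^e. Conditioning on II-4 being unaffected, P(X^E X^e) = 1/2 / 1 = 1/2 before taking II-4's own offspring into account.
II-5 is affected, so II-5 is X^e Y.
Now use II-4's offspring. Probability of each recorded status — unaffected daughter III-1: 1/2 if II-4 is X^E X^e, 1 if X^E X^E; unaffected son III-2: 1/2 if II-4 is X^E X^e, 1 if X^E X^E.
Bayes: P(X^E X^e) = 1/2·1/4 / (1/2·1/4 + 1/2·1) = 1/5.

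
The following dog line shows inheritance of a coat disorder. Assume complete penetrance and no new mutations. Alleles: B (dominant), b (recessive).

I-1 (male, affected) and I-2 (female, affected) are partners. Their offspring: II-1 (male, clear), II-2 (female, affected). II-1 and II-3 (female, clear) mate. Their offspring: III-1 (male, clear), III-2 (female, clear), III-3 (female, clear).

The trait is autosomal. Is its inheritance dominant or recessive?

I-1 and I-2 are both affected yet have a clear child II-1. Under a recessive model two affected parents are homozygous and every child would be affected, so the trait cannot be recessive.

dominant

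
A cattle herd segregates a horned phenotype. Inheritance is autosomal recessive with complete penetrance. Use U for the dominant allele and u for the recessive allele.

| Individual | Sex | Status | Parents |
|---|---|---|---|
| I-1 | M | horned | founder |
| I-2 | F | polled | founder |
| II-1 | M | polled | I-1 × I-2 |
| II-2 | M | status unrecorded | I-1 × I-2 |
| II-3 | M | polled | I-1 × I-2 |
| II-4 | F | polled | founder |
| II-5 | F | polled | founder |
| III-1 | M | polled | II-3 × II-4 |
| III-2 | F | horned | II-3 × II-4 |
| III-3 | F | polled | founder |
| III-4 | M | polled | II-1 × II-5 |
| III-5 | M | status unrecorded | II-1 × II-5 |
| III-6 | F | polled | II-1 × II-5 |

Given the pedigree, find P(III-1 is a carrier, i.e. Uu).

II-3 is polled so carries U and received u from I-1 (uu), so II-3 is Uu.
II-4 is polled so carries U and passed u to III-2 (uu), so II-4 is Uu.
Their cross gives offspring ratios 1/4 UU : 1/2 Uu : 1/4 uu. Conditioning on III-1 being polled, P(Uu) = 1/2 / 3/4 = 2/3.

2/3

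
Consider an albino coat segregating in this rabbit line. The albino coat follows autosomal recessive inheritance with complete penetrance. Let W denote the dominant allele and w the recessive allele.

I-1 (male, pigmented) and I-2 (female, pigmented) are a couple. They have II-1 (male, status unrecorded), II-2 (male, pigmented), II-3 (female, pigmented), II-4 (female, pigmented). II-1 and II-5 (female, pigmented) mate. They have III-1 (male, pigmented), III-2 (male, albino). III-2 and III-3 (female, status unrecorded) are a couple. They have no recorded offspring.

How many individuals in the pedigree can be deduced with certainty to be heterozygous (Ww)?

Obligate heterozygotes: II-5 is pigmented so carries W and passed w to III-2 (ww), so II-5 is Ww.
Every other individual is either homozygous by phenotype or has at least one consistent homozygous assignment, so the count is 1.

1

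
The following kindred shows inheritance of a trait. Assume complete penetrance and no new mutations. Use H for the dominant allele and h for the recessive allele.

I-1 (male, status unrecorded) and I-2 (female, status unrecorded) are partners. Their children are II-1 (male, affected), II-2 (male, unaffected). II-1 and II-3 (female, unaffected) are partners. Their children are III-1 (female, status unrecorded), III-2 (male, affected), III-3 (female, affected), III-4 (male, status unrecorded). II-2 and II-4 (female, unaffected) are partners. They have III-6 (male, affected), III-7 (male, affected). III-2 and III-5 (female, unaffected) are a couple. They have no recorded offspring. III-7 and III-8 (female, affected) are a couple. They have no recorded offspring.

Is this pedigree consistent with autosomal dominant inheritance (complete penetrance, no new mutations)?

No

Under autosomal dominant, III-6 (affected, male) cannot arise from II-2 (unaffected) × II-4 (unaffected).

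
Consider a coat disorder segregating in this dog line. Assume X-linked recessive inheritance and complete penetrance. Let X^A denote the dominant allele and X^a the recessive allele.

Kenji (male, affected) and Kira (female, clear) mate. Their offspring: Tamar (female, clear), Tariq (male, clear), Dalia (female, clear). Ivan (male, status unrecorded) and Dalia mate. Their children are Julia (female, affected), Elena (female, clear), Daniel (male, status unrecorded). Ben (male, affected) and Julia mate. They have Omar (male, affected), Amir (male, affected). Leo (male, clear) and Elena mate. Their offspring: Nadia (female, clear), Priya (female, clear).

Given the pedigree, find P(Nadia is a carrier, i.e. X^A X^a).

Leo is clear, so Leo is X^A Y.
Elena is clear so carries A and received a from Ivan (X^a Y), so Elena is X^A X^a.
Their cross gives offspring ratios 1/2 X^A X^A : 1/2 X^A X^a. Conditioning on Nadia being clear, P(X^A X^a) = 1/2 / 1 = 1/2.

1/2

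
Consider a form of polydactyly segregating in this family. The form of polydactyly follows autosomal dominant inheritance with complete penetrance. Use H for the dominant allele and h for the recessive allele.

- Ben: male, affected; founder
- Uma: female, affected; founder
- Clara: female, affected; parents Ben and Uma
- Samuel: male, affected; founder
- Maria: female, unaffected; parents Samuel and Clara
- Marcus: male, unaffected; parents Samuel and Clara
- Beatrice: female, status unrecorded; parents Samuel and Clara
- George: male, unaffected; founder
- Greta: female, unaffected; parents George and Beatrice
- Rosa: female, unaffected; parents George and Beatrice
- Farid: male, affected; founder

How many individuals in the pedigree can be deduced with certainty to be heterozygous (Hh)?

Obligate heterozygotes: Clara is affected so carries H and passed h to Maria (hh), so Clara is Hh; Samuel is affected so carries H and passed h to Maria (hh), so Samuel is Hh.
Every other individual is either homozygous by phenotype or has at least one consistent homozygous assignment, so the count is 2.

2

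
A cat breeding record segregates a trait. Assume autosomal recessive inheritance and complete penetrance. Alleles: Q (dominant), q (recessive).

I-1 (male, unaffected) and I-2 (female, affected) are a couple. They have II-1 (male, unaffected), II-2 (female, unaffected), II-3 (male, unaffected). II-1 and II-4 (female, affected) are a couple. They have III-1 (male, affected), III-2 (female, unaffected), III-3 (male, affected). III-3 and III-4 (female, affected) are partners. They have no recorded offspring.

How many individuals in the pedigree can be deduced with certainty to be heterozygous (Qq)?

4

Obligate heterozygotes: II-1 is unaffected so carries Q and received q from I-2 (qq), so II-1 is Qq; II-2 is unaffected so carries Q and received q from I-2 (qq), so II-2 is Qq; II-3 is unaffected so carries Q and received q from I-2 (qq), so II-3 is Qq; III-2 is unaffected so carries Q and received q from II-4 (qq), so III-2 is Qq.
Every other individual is either homozygous by phenotype or has at least one consistent homozygous assignment, so the count is 4.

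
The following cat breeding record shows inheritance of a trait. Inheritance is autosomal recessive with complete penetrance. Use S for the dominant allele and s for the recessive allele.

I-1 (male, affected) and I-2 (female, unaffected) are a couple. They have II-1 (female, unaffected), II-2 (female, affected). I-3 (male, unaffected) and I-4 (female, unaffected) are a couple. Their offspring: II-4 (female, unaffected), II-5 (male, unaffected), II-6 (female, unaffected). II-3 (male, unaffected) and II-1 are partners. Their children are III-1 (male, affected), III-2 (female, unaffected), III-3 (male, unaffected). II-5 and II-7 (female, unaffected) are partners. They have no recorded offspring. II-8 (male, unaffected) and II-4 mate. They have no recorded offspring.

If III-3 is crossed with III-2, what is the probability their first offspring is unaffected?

II-3 is unaffected so carries S and passed s to III-1 (ss), so II-3 is Ss.
II-1 is unaffected so carries S and received s from I-1 (ss), so II-1 is Ss.
III-3 is an unaffected offspring of II-3 (Ss) × II-1 (Ss), whose cross gives 1/4 SS : 1/2 Ss : 1/4 ss; conditioning on being unaffected, III-3 is SS with probability 1/3, Ss with probability 2/3.
III-2 is an unaffected offspring of II-3 (Ss) × II-1 (Ss), whose cross gives 1/4 SS : 1/2 Ss : 1/4 ss; conditioning on being unaffected, III-2 is SS with probability 1/3, Ss with probability 2/3.
Summing over parental genotype combinations, P(offspring is unaffected) = 1/9·1 + 2/9·1 + 2/9·1 + 4/9·3/4 = 8/9.

8/9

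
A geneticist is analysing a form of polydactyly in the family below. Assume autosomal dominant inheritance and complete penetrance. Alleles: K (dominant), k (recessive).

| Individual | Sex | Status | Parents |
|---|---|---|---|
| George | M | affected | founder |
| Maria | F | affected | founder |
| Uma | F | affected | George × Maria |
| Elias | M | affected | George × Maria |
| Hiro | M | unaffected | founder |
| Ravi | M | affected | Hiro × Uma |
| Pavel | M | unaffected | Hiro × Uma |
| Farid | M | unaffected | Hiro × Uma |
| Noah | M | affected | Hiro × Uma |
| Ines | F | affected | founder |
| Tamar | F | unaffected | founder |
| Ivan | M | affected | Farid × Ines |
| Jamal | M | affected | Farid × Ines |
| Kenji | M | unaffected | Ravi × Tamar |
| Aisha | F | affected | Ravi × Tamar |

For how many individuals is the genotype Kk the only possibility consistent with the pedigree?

6

Obligate heterozygotes: Uma is affected so carries K and passed k to Pavel (kk), so Uma is Kk; Ravi is affected so carries K and received k from Hiro (kk), so Ravi is Kk; Noah is affected so carries K and received k from Hiro (kk), so Noah is Kk; Ivan is affected so carries K and received k from Farid (kk), so Ivan is Kk; Jamal is affected so carries K and received k from Farid (kk), so Jamal is Kk; Aisha is affected so carries K and received k from Tamar (kk), so Aisha is Kk.
Every other individual is either homozygous by phenotype or has at least one consistent homozygous assignment, so the count is 6.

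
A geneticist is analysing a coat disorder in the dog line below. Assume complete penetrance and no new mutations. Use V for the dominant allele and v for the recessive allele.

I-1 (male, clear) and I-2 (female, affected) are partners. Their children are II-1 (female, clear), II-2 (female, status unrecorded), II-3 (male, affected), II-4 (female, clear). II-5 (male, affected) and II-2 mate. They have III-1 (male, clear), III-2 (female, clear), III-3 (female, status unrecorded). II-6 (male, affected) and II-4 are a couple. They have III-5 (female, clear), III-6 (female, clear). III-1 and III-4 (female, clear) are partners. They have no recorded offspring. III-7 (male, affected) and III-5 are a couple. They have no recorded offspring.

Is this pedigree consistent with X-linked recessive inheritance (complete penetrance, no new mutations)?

Yes

A consistent assignment under X-linked recessive exists: I-1 X^V Y, I-2 X^v X^v, II-1 X^V X^v, II-2 X^V X^v, II-3 X^v Y, II-4 X^V X^v, II-5 X^v Y, II-6 X^v Y, III-1 X^V Y, III-2 X^V X^v, III-3 X^V X^v, III-4 X^V X^V, III-5 X^V X^v, III-6 X^V X^v, III-7 X^v Y.
In this assignment every recorded phenotype matches its genotype and every non-founder's genotype is obtainable from its parents' genotypes, so the pedigree is consistent.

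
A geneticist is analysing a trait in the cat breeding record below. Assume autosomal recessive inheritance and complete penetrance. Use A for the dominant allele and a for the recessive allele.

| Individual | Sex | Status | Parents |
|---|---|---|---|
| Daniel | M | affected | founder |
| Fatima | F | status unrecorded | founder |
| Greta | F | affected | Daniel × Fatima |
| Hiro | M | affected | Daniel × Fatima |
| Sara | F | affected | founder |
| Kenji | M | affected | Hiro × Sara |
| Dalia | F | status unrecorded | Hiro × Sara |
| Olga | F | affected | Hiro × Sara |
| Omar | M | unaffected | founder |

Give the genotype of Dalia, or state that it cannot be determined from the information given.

From phenotype alone, Dalia is AA or Aa or aa.
Dalia received a from Hiro (aa) and received a from Sara (aa), so Dalia is aa.

aa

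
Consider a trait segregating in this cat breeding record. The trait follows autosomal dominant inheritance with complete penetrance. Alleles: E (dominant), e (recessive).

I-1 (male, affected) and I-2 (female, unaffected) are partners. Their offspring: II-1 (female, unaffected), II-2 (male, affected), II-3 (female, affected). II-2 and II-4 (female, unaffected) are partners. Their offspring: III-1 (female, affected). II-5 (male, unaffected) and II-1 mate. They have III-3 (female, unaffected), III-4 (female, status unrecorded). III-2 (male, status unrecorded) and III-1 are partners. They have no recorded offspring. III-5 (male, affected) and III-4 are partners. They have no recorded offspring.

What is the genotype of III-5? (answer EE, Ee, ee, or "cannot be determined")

cannot be determined

III-5's phenotype allows EE or Ee, and no parent or child forces a single allele at both positions; consistent genotype assignments exist with III-5 as EE or Ee.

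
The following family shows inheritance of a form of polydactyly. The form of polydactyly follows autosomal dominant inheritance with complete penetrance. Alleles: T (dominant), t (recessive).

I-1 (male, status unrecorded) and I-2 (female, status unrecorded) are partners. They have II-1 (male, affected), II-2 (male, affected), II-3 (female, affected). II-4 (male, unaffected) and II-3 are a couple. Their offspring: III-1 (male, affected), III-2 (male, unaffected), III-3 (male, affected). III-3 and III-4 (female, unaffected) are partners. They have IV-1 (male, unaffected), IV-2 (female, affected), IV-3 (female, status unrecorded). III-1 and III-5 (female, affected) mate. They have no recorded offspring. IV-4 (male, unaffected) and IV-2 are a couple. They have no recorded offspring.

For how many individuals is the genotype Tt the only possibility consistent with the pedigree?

4

Obligate heterozygotes: II-3 is affected so carries T and passed t to III-2 (tt), so II-3 is Tt; III-1 is affected so carries T and received t from II-4 (tt), so III-1 is Tt; III-3 is affected so carries T and received t from II-4 (tt), so III-3 is Tt; IV-2 is affected so carries T and received t from III-4 (tt), so IV-2 is Tt.
Every other individual is either homozygous by phenotype or has at least one consistent homozygous assignment, so the count is 4.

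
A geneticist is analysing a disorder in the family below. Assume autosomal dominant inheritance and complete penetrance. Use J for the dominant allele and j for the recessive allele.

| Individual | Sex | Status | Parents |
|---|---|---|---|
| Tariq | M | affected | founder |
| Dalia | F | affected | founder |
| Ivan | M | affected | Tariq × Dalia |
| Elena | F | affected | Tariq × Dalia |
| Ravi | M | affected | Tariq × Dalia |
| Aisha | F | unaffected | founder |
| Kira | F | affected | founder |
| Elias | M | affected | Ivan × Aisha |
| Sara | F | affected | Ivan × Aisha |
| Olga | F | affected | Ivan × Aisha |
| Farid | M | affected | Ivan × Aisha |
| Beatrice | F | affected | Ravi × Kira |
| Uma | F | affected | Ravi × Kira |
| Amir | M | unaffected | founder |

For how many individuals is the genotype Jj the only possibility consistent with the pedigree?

Obligate heterozygotes: Elias is affected so carries J and received j from Aisha (jj), so Elias is Jj; Sara is affected so carries J and received j from Aisha (jj), so Sara is Jj; Olga is affected so carries J and received j from Aisha (jj), so Olga is Jj; Farid is affected so carries J and received j from Aisha (jj), so Farid is Jj.
Every other individual is either homozygous by phenotype or has at least one consistent homozygous assignment, so the count is 4.

4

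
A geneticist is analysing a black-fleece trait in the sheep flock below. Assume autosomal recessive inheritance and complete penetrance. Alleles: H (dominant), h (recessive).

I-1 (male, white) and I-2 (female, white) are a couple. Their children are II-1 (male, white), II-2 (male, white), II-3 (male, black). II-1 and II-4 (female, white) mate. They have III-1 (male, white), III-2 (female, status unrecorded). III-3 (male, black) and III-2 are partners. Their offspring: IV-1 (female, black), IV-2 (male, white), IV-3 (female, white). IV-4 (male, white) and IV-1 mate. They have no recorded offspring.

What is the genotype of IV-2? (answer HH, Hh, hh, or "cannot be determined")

Hh

From phenotype alone, IV-2 is HH or Hh.
IV-2 is white so carries H and received h from III-3 (hh), so IV-2 is Hh.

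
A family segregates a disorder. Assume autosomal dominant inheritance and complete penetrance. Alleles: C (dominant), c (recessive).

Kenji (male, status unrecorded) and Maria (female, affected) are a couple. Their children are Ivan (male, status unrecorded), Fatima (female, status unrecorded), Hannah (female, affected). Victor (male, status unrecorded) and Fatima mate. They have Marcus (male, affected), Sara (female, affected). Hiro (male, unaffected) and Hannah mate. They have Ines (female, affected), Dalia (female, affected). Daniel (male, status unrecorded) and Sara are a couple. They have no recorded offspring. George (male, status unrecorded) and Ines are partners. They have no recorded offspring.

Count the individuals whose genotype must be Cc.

2

Obligate heterozygotes: Ines is affected so carries C and received c from Hiro (cc), so Ines is Cc; Dalia is affected so carries C and received c from Hiro (cc), so Dalia is Cc.
Every other individual is either homozygous by phenotype or has at least one consistent homozygous assignment, so the count is 2.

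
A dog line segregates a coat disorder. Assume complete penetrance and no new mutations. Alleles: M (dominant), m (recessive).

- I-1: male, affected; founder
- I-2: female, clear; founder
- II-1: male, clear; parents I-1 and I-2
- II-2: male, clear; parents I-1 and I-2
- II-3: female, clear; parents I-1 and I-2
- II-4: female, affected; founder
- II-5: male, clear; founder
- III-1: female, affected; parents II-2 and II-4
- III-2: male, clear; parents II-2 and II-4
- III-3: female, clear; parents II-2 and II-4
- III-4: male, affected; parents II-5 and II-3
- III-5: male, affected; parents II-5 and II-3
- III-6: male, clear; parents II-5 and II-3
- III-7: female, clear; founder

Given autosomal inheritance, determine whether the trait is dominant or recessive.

recessive

II-5 and II-3 are both clear yet have an affected child III-4. Under dominance, an affected child requires at least one affected parent, so the trait cannot be dominant.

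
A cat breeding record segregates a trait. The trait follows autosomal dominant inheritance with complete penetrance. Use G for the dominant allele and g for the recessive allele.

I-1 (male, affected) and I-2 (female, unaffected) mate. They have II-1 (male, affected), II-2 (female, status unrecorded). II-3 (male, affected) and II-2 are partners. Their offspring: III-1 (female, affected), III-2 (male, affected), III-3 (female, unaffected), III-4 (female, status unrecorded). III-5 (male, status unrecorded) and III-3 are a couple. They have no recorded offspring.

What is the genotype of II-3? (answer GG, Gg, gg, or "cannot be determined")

From phenotype alone, II-3 is GG or Gg.
II-3 is affected so carries G and passed g to III-3 (gg), so II-3 is Gg.

Gg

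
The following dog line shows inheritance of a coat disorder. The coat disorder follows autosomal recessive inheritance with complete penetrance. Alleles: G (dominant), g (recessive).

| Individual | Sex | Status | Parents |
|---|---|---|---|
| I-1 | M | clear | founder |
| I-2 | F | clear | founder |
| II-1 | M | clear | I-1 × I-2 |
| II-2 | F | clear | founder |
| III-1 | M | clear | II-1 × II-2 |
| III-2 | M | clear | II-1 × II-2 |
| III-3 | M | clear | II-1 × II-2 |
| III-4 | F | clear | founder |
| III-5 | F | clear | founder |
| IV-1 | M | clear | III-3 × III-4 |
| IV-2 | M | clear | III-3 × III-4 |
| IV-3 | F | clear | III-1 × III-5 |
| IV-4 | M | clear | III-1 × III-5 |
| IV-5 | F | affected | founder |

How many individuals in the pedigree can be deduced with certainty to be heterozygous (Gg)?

No individual's genotype is forced to Gg by the pedigree, so the count is 0.

0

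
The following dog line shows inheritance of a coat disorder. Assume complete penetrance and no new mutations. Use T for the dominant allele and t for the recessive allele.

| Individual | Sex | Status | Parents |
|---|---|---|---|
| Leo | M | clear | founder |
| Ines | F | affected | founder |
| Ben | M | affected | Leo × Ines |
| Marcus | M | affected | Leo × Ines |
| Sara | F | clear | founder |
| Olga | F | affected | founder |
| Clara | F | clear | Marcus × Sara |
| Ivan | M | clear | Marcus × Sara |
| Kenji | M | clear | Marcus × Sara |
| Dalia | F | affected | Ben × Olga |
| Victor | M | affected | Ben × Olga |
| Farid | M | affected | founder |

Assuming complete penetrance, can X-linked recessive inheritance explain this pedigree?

Yes

A consistent assignment under X-linked recessive exists: Leo X^T Y, Ines X^t X^t, Ben X^t Y, Marcus X^t Y, Sara X^T X^T, Olga X^t X^t, Clara X^T X^t, Ivan X^T Y, Kenji X^T Y, Dalia X^t X^t, Victor X^t Y, Farid X^t Y.
In this assignment every recorded phenotype matches its genotype and every non-founder's genotype is obtainable from its parents' genotypes, so the pedigree is consistent.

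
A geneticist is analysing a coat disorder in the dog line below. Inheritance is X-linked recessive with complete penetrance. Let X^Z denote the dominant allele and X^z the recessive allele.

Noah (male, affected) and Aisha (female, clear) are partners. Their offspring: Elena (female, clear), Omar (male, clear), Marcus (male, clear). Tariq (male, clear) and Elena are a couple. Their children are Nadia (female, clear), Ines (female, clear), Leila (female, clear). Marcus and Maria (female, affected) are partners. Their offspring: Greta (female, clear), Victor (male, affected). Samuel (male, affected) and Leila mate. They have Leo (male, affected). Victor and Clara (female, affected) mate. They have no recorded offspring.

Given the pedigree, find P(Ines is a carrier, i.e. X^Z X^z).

1/2

Tariq is clear, so Tariq is X^Z Y.
Elena is clear so carries Z and received z from Noah (X^z Y), so Elena is X^Z X^z.
Their cross gives offspring ratios 1/2 X^Z X^Z : 1/2 X^Z X^z. Conditioning on Ines being clear, P(X^Z X^z) = 1/2 / 1 = 1/2.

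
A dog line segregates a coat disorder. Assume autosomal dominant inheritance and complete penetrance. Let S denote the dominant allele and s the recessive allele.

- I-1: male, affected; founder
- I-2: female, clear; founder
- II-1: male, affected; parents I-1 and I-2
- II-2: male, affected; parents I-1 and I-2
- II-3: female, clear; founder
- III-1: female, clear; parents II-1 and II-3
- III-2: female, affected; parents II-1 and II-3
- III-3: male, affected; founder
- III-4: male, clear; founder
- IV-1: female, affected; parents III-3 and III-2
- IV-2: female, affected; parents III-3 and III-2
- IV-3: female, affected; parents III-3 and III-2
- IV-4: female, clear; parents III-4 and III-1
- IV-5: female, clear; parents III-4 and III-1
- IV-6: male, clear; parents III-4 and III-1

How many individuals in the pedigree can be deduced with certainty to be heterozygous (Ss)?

Obligate heterozygotes: II-1 is affected so carries S and received s from I-2 (ss), so II-1 is Ss; II-2 is affected so carries S and received s from I-2 (ss), so II-2 is Ss; III-2 is affected so carries S and received s from II-3 (ss), so III-2 is Ss.
Every other individual is either homozygous by phenotype or has at least one consistent homozygous assignment, so the count is 3.

3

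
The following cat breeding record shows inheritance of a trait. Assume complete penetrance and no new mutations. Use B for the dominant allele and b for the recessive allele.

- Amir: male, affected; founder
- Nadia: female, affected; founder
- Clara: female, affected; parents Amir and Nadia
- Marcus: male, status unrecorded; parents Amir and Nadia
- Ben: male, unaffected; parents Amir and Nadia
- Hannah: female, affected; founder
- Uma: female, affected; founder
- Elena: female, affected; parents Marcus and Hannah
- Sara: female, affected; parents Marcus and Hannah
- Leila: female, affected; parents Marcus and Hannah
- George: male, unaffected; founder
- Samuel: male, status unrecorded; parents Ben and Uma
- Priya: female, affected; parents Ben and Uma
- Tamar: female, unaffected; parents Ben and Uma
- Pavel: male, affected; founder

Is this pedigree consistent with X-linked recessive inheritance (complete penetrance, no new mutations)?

Under X-linked recessive, Ben (unaffected, male) cannot arise from Amir (affected) × Nadia (affected).

No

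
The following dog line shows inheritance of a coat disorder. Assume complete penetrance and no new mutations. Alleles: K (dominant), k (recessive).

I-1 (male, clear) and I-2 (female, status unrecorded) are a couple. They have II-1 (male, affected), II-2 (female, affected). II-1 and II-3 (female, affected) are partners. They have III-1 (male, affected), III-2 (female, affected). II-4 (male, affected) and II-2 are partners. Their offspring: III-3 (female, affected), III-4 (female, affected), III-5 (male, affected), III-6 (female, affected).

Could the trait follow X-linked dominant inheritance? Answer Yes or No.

A consistent assignment under X-linked dominant exists: I-1 X^k Y, I-2 X^K X^K, II-1 X^K Y, II-2 X^K X^k, II-3 X^K X^K, II-4 X^K Y, III-1 X^K Y, III-2 X^K X^K, III-3 X^K X^K, III-4 X^K X^K, III-5 X^K Y, III-6 X^K X^K.
In this assignment every recorded phenotype matches its genotype and every non-founder's genotype is obtainable from its parents' genotypes, so the pedigree is consistent.

Yes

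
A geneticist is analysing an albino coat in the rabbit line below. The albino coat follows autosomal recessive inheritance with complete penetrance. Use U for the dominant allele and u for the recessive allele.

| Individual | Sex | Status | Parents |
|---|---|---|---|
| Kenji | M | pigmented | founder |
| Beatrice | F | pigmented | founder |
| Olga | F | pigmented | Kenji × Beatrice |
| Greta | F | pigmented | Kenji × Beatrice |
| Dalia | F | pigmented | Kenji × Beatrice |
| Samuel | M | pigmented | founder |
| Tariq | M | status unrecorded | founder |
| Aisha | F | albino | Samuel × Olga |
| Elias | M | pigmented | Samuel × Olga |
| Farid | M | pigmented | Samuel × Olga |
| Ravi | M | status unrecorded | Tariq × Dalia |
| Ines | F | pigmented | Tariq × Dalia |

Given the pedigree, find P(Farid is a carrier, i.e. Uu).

Samuel is pigmented so carries U and passed u to Aisha (uu), so Samuel is Uu.
Olga is pigmented so carries U and passed u to Aisha (uu), so Olga is Uu.
Their cross gives offspring ratios 1/4 UU : 1/2 Uu : 1/4 uu. Conditioning on Farid being pigmented, P(Uu) = 1/2 / 3/4 = 2/3.

2/3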